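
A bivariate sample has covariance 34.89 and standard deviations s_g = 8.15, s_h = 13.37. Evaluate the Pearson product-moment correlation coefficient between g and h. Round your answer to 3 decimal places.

r = Cov(g,h) / (s_g · s_h) = 34.89 / (8.15 × 13.37)
  = 34.89 / 108.9655 ≈ 0.320

0.320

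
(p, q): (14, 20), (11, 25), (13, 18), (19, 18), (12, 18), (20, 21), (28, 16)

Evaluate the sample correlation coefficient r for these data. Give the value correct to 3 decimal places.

-0.546

n = 7, Σp = 117, Σq = 136, Σp² = 2175, Σq² = 2694, Σpq = 2215
nΣpq − ΣpΣq = 15505 − 15912 = -407
nΣp² − (Σp)² = 15225 − 13689 = 1536; nΣq² − (Σq)² = 18858 − 18496 = 362
r = -407 / √(1536 × 362) = -407 / 745.6755 ≈ -0.546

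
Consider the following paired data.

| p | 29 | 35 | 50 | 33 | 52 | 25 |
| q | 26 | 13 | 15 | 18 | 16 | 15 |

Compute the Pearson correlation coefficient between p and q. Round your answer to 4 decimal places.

n = 6, Σp = 224, Σq = 103, Σp² = 8984, Σq² = 1875, Σpq = 3760
nΣpq − ΣpΣq = 22560 − 23072 = -512
nΣp² − (Σp)² = 53904 − 50176 = 3728; nΣq² − (Σq)² = 11250 − 10609 = 641
r = -512 / √(3728 × 641) = -512 / 1545.8486 ≈ -0.3312

-0.3312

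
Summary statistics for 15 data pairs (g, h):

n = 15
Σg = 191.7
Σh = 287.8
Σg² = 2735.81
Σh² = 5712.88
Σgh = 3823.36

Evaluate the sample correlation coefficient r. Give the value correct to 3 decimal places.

r = (nΣgh − ΣgΣh) / √[(nΣg² − (Σg)²)(nΣh² − (Σh)²)]
Numerator: 15×3823.36 − 191.7×287.8 = 2179.14
Denominator: √[(41037.15 − 36748.89)(85693.2 − 82828.84)] = √[4288.26 × 2864.36] = 3504.7283
r = 2179.14 / 3504.7283 ≈ 0.622

0.622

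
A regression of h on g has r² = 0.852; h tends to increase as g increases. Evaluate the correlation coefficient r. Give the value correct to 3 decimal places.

|r| = √0.852 = 0.923
The association is positive, so r = 0.923.

0.923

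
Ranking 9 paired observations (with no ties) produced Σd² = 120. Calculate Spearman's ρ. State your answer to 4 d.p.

ρ = 1 − 6Σd² / [n(n²−1)] = 1 − 6×120 / (9×80)
  = 1 − 720/720 = 1 − 1.00000 ≈ 0.0000

0.0000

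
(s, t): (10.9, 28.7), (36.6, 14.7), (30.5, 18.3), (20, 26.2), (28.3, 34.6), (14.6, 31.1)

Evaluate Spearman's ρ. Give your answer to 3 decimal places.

Rank s: 1, 6, 5, 3, 4, 2
Rank t: 4, 1, 2, 3, 6, 5
d = rank(s) − rank(t): -3, 5, 3, 0, -2, -3; Σd² = 56
ρ = 1 − 6Σd² / [n(n²−1)] = 1 − 6×56 / (6×35) = 1 − 336/210 ≈ -0.600

-0.600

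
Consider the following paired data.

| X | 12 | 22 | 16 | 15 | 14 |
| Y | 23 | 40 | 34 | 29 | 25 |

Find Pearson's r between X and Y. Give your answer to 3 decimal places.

n = 5, ΣX = 79, ΣY = 151, ΣX² = 1305, ΣY² = 4751, ΣXY = 2485
nΣXY − ΣXΣY = 12425 − 11929 = 496
nΣX² − (ΣX)² = 6525 − 6241 = 284; nΣY² − (ΣY)² = 23755 − 22801 = 954
r = 496 / √(284 × 954) = 496 / 520.5151 ≈ 0.953

0.953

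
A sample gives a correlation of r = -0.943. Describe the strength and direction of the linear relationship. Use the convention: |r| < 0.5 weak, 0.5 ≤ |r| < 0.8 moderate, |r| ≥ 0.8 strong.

strong negative

r = -0.943 < 0 so the relationship is negative.
|r| = 0.943, which falls in the strong range.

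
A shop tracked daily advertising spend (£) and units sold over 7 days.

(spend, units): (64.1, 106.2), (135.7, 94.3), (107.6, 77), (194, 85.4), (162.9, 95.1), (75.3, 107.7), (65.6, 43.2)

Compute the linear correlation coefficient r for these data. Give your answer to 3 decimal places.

n = 7, Σx = 805.2, Σy = 608.9, Σx² = 108246.92, Σy² = 55902.63, Σxy = 70892.25
nΣxy − ΣxΣy = 496245.75 − 490286.28 = 5959.47
nΣx² − (Σx)² = 757728.44 − 648347.04 = 109381.4; nΣy² − (Σy)² = 391318.41 − 370759.21 = 20559.2
r = 5959.47 / √(109381.4 × 20559.2) = 5959.47 / 47421.4517 ≈ 0.126

0.126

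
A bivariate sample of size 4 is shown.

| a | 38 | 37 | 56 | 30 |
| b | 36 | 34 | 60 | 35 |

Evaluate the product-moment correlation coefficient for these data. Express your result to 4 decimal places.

n = 4, Σa = 161, Σb = 165, Σa² = 6849, Σb² = 7277, Σab = 7036
nΣab − ΣaΣb = 28144 − 26565 = 1579
nΣa² − (Σa)² = 27396 − 25921 = 1475; nΣb² − (Σb)² = 29108 − 27225 = 1883
r = 1579 / √(1475 × 1883) = 1579 / 1666.5608 ≈ 0.9475

0.9475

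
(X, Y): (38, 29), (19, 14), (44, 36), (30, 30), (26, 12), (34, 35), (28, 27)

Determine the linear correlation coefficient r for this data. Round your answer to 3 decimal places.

0.817

n = 7, ΣX = 219, ΣY = 183, ΣX² = 7257, ΣY² = 5331, ΣXY = 6110
nΣXY − ΣXΣY = 42770 − 40077 = 2693
nΣX² − (ΣX)² = 50799 − 47961 = 2838; nΣY² − (ΣY)² = 37317 − 33489 = 3828
r = 2693 / √(2838 × 3828) = 2693 / 3296.0376 ≈ 0.817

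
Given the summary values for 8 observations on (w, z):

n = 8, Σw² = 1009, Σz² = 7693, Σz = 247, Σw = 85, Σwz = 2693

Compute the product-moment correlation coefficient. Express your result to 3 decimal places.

r = (nΣwz − ΣwΣz) / √[(nΣw² − (Σw)²)(nΣz² − (Σz)²)]
Numerator: 8×2693 − 85×247 = 549
Denominator: √[(8072 − 7225)(61544 − 61009)] = √[847 × 535] = 673.1605
r = 549 / 673.1605 ≈ 0.816

0.816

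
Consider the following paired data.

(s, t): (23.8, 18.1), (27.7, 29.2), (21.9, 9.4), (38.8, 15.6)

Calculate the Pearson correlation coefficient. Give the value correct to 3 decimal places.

0.121

n = 4, Σs = 112.2, Σt = 72.3, Σs² = 3318.78, Σt² = 1511.97, Σst = 2050.76
nΣst − ΣsΣt = 8203.04 − 8112.06 = 90.98
nΣs² − (Σs)² = 13275.12 − 12588.84 = 686.28; nΣt² − (Σt)² = 6047.88 − 5227.29 = 820.59
r = 90.98 / √(686.28 × 820.59) = 90.98 / 750.4362 ≈ 0.121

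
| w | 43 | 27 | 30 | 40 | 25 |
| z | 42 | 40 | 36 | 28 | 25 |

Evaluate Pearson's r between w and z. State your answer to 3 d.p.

n = 5, Σw = 165, Σz = 171, Σw² = 5703, Σz² = 6069, Σwz = 5711
nΣwz − ΣwΣz = 28555 − 28215 = 340
nΣw² − (Σw)² = 28515 − 27225 = 1290; nΣz² − (Σz)² = 30345 − 29241 = 1104
r = 340 / √(1290 × 1104) = 340 / 1193.3817 ≈ 0.285

0.285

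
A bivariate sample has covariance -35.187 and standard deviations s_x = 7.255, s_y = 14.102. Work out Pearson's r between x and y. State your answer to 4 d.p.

-0.3439

r = Cov(x,y) / (s_x · s_y) = -35.187 / (7.255 × 14.102)
  = -35.187 / 102.3100 ≈ -0.3439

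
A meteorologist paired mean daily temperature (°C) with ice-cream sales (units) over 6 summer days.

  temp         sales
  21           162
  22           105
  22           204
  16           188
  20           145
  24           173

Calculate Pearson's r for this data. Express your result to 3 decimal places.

-0.199

n = 6, Σx = 125, Σy = 977, Σx² = 2641, Σy² = 165183, Σxy = 20260
nΣxy − ΣxΣy = 121560 − 122125 = -565
nΣx² − (Σx)² = 15846 − 15625 = 221; nΣy² − (Σy)² = 991098 − 954529 = 36569
r = -565 / √(221 × 36569) = -565 / 2842.8417 ≈ -0.199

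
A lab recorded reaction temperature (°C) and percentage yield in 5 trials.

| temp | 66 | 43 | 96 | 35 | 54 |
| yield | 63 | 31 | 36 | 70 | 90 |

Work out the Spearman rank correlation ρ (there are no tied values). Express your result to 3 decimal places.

Rank temp: 4, 2, 5, 1, 3
Rank yield: 3, 1, 2, 4, 5
d = rank(temp) − rank(yield): 1, 1, 3, -3, -2; Σd² = 24
ρ = 1 − 6Σd² / [n(n²−1)] = 1 − 6×24 / (5×24) = 1 − 144/120 ≈ -0.200

-0.200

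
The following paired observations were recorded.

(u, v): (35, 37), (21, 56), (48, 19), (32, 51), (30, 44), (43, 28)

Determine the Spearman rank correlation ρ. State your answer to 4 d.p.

-0.9429

Rank u: 4, 1, 6, 3, 2, 5
Rank v: 3, 6, 1, 5, 4, 2
d = rank(u) − rank(v): 1, -5, 5, -2, -2, 3; Σd² = 68
ρ = 1 − 6Σd² / [n(n²−1)] = 1 − 6×68 / (6×35) = 1 − 408/210 ≈ -0.9429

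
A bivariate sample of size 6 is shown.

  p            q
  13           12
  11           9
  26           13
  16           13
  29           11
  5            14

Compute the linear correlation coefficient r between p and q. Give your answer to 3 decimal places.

n = 6, Σp = 100, Σq = 72, Σp² = 2088, Σq² = 880, Σpq = 1190
nΣpq − ΣpΣq = 7140 − 7200 = -60
nΣp² − (Σp)² = 12528 − 10000 = 2528; nΣq² − (Σq)² = 5280 − 5184 = 96
r = -60 / √(2528 × 96) = -60 / 492.6337 ≈ -0.122

-0.122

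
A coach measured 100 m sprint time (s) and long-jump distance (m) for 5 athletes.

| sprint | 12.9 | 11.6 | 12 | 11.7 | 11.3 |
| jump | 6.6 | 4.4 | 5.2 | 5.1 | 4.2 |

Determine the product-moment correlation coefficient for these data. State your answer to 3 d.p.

n = 5, Σx = 59.5, Σy = 25.5, Σx² = 709.55, Σy² = 133.61, Σxy = 305.71
nΣxy − ΣxΣy = 1528.55 − 1517.25 = 11.3
nΣx² − (Σx)² = 3547.75 − 3540.25 = 7.5; nΣy² − (Σy)² = 668.05 − 650.25 = 17.8
r = 11.3 / √(7.5 × 17.8) = 11.3 / 11.5542 ≈ 0.978

0.978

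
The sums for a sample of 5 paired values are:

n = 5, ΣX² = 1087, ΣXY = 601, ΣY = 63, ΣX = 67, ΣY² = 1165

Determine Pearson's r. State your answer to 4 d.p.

r = (nΣXY − ΣXΣY) / √[(nΣX² − (ΣX)²)(nΣY² − (ΣY)²)]
Numerator: 5×601 − 67×63 = -1216
Denominator: √[(5435 − 4489)(5825 − 3969)] = √[946 × 1856] = 1325.0570
r = -1216 / 1325.0570 ≈ -0.9177

-0.9177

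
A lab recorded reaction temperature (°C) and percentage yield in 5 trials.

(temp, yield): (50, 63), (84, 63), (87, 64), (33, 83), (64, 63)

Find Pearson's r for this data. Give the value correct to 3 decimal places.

-0.729

n = 5, Σx = 318, Σy = 336, Σx² = 22310, Σy² = 22892, Σxy = 20781
nΣxy − ΣxΣy = 103905 − 106848 = -2943
nΣx² − (Σx)² = 111550 − 101124 = 10426; nΣy² − (Σy)² = 114460 − 112896 = 1564
r = -2943 / √(10426 × 1564) = -2943 / 4038.1015 ≈ -0.729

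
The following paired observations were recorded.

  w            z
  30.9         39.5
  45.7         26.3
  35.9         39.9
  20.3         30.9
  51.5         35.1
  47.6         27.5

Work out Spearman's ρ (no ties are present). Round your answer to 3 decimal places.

Rank w: 2, 4, 3, 1, 6, 5
Rank z: 5, 1, 6, 3, 4, 2
d = rank(w) − rank(z): -3, 3, -3, -2, 2, 3; Σd² = 44
ρ = 1 − 6Σd² / [n(n²−1)] = 1 − 6×44 / (6×35) = 1 − 264/210 ≈ -0.257

-0.257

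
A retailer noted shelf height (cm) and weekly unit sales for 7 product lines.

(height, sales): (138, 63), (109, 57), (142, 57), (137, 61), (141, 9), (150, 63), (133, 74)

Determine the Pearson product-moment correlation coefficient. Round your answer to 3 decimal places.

-0.120

n = 7, Σx = 950, Σy = 384, Σx² = 129928, Σy² = 23714, Σxy = 51919
nΣxy − ΣxΣy = 363433 − 364800 = -1367
nΣx² − (Σx)² = 909496 − 902500 = 6996; nΣy² − (Σy)² = 165998 − 147456 = 18542
r = -1367 / √(6996 × 18542) = -1367 / 11389.4614 ≈ -0.120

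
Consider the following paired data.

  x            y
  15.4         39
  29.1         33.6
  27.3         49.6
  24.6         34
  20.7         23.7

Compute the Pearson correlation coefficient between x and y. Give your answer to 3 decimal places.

0.223

n = 5, Σx = 117.1, Σy = 179.9, Σx² = 2862.91, Σy² = 6827.81, Σxy = 4259.43
nΣxy − ΣxΣy = 21297.15 − 21066.29 = 230.86
nΣx² − (Σx)² = 14314.55 − 13712.41 = 602.14; nΣy² − (Σy)² = 34139.05 − 32364.01 = 1775.04
r = 230.86 / √(602.14 × 1775.04) = 230.86 / 1033.8388 ≈ 0.223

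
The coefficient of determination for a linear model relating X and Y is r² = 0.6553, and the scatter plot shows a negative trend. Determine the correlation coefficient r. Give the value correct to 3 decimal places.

|r| = √0.6553 = 0.810
The association is negative, so r = −0.810.

-0.810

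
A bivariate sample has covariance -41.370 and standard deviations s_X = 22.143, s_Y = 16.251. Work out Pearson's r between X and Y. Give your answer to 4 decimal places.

-0.1150

r = Cov(X,Y) / (s_X · s_Y) = -41.370 / (22.143 × 16.251)
  = -41.370 / 359.8459 ≈ -0.1150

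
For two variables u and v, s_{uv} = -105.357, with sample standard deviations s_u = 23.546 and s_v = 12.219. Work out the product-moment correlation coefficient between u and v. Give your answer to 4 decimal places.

-0.3662

r = Cov(u,v) / (s_u · s_v) = -105.357 / (23.546 × 12.219)
  = -105.357 / 287.7086 ≈ -0.3662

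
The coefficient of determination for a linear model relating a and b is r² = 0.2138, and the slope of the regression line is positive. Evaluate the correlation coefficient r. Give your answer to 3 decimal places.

0.462

|r| = √0.2138 = 0.462
The association is positive, so r = 0.462.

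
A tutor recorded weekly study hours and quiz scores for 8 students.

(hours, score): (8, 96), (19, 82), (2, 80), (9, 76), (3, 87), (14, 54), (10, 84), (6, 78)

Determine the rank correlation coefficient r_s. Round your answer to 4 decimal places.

Rank hours: 4, 8, 1, 5, 2, 7, 6, 3
Rank score: 8, 5, 4, 2, 7, 1, 6, 3
d = rank(hours) − rank(score): -4, 3, -3, 3, -5, 6, 0, 0; Σd² = 104
ρ = 1 − 6Σd² / [n(n²−1)] = 1 − 6×104 / (8×63) = 1 − 624/504 ≈ -0.2381

-0.2381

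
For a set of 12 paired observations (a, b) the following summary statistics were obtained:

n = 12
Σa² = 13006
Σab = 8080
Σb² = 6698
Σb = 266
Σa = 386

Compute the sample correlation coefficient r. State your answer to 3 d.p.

-0.693

r = (nΣab − ΣaΣb) / √[(nΣa² − (Σa)²)(nΣb² − (Σb)²)]
Numerator: 12×8080 − 386×266 = -5716
Denominator: √[(156072 − 148996)(80376 − 70756)] = √[7076 × 9620] = 8250.5224
r = -5716 / 8250.5224 ≈ -0.693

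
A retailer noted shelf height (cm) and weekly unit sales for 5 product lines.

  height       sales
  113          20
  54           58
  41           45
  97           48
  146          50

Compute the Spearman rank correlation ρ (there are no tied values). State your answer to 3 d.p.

0.000

Rank height: 4, 2, 1, 3, 5
Rank sales: 1, 5, 2, 3, 4
d = rank(height) − rank(sales): 3, -3, -1, 0, 1; Σd² = 20
ρ = 1 − 6Σd² / [n(n²−1)] = 1 − 6×20 / (5×24) = 1 − 120/120 ≈ 0.000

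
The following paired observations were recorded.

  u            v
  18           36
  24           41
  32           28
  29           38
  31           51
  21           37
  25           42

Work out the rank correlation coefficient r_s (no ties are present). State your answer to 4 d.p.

0.1429

Rank u: 1, 3, 7, 5, 6, 2, 4
Rank v: 2, 5, 1, 4, 7, 3, 6
d = rank(u) − rank(v): -1, -2, 6, 1, -1, -1, -2; Σd² = 48
ρ = 1 − 6Σd² / [n(n²−1)] = 1 − 6×48 / (7×48) = 1 − 288/336 ≈ 0.1429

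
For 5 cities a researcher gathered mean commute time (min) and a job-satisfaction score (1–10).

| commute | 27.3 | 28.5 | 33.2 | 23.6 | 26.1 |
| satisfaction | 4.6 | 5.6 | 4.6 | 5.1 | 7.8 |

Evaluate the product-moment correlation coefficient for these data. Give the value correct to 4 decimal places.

-0.3473

n = 5, Σx = 138.7, Σy = 27.7, Σx² = 3897.95, Σy² = 160.53, Σxy = 761.84
nΣxy − ΣxΣy = 3809.2 − 3841.99 = -32.79
nΣx² − (Σx)² = 19489.75 − 19237.69 = 252.06; nΣy² − (Σy)² = 802.65 − 767.29 = 35.36
r = -32.79 / √(252.06 × 35.36) = -32.79 / 94.4078 ≈ -0.3473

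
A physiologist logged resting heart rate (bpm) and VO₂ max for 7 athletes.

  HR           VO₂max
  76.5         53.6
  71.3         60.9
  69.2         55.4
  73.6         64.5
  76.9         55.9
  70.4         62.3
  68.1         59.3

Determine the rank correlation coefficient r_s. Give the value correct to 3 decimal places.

Rank HR: 6, 4, 2, 5, 7, 3, 1
Rank VO₂max: 1, 5, 2, 7, 3, 6, 4
d = rank(HR) − rank(VO₂max): 5, -1, 0, -2, 4, -3, -3; Σd² = 64
ρ = 1 − 6Σd² / [n(n²−1)] = 1 − 6×64 / (7×48) = 1 − 384/336 ≈ -0.143

-0.143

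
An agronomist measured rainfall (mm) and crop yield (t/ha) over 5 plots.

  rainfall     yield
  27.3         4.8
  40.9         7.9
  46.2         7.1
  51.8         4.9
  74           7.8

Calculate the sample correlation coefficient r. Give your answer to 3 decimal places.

n = 5, Σx = 240.2, Σy = 32.5, Σx² = 12711.78, Σy² = 220.71, Σxy = 1613.19
nΣxy − ΣxΣy = 8065.95 − 7806.5 = 259.45
nΣx² − (Σx)² = 63558.9 − 57696.04 = 5862.86; nΣy² − (Σy)² = 1103.55 − 1056.25 = 47.3
r = 259.45 / √(5862.86 × 47.3) = 259.45 / 526.6054 ≈ 0.493

0.493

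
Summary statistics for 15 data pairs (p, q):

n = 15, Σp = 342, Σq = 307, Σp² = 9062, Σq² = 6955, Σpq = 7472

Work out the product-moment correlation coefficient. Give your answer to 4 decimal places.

r = (nΣpq − ΣpΣq) / √[(nΣp² − (Σp)²)(nΣq² − (Σq)²)]
Numerator: 15×7472 − 342×307 = 7086
Denominator: √[(135930 − 116964)(104325 − 94249)] = √[18966 × 10076] = 13823.9436
r = 7086 / 13823.9436 ≈ 0.5126

0.5126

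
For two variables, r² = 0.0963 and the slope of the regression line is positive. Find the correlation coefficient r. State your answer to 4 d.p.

0.3103

|r| = √0.0963 = 0.3103
The association is positive, so r = 0.3103.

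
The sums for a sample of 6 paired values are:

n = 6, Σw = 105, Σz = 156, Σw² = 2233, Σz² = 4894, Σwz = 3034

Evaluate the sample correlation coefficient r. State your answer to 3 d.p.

0.528

r = (nΣwz − ΣwΣz) / √[(nΣw² − (Σw)²)(nΣz² − (Σz)²)]
Numerator: 6×3034 − 105×156 = 1824
Denominator: √[(13398 − 11025)(29364 − 24336)] = √[2373 × 5028] = 3454.1922
r = 1824 / 3454.1922 ≈ 0.528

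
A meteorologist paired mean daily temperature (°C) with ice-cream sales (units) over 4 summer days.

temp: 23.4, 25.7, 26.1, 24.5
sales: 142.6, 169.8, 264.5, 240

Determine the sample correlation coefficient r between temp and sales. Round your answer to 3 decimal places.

n = 4, Σx = 99.7, Σy = 816.9, Σx² = 2489.51, Σy² = 176727.05, Σxy = 20484.15
nΣxy − ΣxΣy = 81936.6 − 81444.93 = 491.67
nΣx² − (Σx)² = 9958.04 − 9940.09 = 17.95; nΣy² − (Σy)² = 706908.2 − 667325.61 = 39582.59
r = 491.67 / √(17.95 × 39582.59) = 491.67 / 842.9161 ≈ 0.583

0.583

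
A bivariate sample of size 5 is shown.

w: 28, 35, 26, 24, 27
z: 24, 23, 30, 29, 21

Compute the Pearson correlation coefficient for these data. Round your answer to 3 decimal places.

n = 5, Σw = 140, Σz = 127, Σw² = 3990, Σz² = 3287, Σwz = 3520
nΣwz − ΣwΣz = 17600 − 17780 = -180
nΣw² − (Σw)² = 19950 − 19600 = 350; nΣz² − (Σz)² = 16435 − 16129 = 306
r = -180 / √(350 × 306) = -180 / 327.2614 ≈ -0.550

-0.550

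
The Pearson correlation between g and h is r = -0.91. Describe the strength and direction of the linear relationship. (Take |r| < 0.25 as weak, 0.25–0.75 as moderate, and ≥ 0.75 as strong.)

r = -0.91 < 0 so the relationship is negative.
|r| = 0.91, which falls in the strong range.

strong negative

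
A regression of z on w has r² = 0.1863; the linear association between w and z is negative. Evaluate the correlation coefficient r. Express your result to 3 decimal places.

-0.432

|r| = √0.1863 = 0.432
The association is negative, so r = −0.432.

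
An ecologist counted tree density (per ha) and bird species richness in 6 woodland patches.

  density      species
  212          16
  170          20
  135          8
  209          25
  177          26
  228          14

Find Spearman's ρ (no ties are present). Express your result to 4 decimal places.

Rank density: 5, 2, 1, 4, 3, 6
Rank species: 3, 4, 1, 5, 6, 2
d = rank(density) − rank(species): 2, -2, 0, -1, -3, 4; Σd² = 34
ρ = 1 − 6Σd² / [n(n²−1)] = 1 − 6×34 / (6×35) = 1 − 204/210 ≈ 0.0286

0.0286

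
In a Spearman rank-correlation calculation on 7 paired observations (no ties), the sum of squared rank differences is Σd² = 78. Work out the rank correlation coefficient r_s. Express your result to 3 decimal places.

-0.393

ρ = 1 − 6Σd² / [n(n²−1)] = 1 − 6×78 / (7×48)
  = 1 − 468/336 = 1 − 1.3929 ≈ -0.393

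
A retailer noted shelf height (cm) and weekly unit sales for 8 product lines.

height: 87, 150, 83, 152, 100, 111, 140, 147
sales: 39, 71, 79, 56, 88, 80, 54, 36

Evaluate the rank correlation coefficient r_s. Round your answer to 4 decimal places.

Rank height: 2, 7, 1, 8, 3, 4, 5, 6
Rank sales: 2, 5, 6, 4, 8, 7, 3, 1
d = rank(height) − rank(sales): 0, 2, -5, 4, -5, -3, 2, 5; Σd² = 108
ρ = 1 − 6Σd² / [n(n²−1)] = 1 − 6×108 / (8×63) = 1 − 648/504 ≈ -0.2857

-0.2857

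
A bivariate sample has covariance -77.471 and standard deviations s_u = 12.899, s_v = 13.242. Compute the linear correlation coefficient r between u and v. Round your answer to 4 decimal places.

-0.4536

r = Cov(u,v) / (s_u · s_v) = -77.471 / (12.899 × 13.242)
  = -77.471 / 170.8086 ≈ -0.4536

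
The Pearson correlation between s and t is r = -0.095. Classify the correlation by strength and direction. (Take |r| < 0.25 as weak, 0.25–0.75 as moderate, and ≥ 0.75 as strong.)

r = -0.095 < 0 so the relationship is negative.
|r| = 0.095, which falls in the weak range.

weak negative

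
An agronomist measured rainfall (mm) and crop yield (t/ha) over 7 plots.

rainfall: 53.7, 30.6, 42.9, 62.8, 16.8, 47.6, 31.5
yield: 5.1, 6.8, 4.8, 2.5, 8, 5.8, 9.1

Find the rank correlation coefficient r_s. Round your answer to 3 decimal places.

Rank rainfall: 6, 2, 4, 7, 1, 5, 3
Rank yield: 3, 5, 2, 1, 6, 4, 7
d = rank(rainfall) − rank(yield): 3, -3, 2, 6, -5, 1, -4; Σd² = 100
ρ = 1 − 6Σd² / [n(n²−1)] = 1 − 6×100 / (7×48) = 1 − 600/336 ≈ -0.786

-0.786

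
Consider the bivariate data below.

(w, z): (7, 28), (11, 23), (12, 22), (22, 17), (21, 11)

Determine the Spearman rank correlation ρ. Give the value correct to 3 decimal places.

-0.900

Rank w: 1, 2, 3, 5, 4
Rank z: 5, 4, 3, 2, 1
d = rank(w) − rank(z): -4, -2, 0, 3, 3; Σd² = 38
ρ = 1 − 6Σd² / [n(n²−1)] = 1 − 6×38 / (5×24) = 1 − 228/120 ≈ -0.900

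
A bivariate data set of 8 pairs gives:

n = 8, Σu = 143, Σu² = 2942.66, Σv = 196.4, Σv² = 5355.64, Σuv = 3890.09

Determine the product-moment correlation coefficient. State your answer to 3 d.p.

r = (nΣuv − ΣuΣv) / √[(nΣu² − (Σu)²)(nΣv² − (Σv)²)]
Numerator: 8×3890.09 − 143×196.4 = 3035.52
Denominator: √[(23541.28 − 20449)(42845.12 − 38572.96)] = √[3092.28 × 4272.16] = 3634.6547
r = 3035.52 / 3634.6547 ≈ 0.835

0.835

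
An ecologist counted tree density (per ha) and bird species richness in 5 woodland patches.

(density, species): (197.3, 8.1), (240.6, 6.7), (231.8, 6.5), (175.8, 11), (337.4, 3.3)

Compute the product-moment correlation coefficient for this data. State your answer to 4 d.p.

n = 5, Σx = 1182.9, Σy = 35.6, Σx² = 295291.29, Σy² = 284.64, Σxy = 7764.07
nΣxy − ΣxΣy = 38820.35 − 42111.24 = -3290.89
nΣx² − (Σx)² = 1476456.45 − 1399252.41 = 77204.04; nΣy² − (Σy)² = 1423.2 − 1267.36 = 155.84
r = -3290.89 / √(77204.04 × 155.84) = -3290.89 / 3468.6420 ≈ -0.9488

-0.9488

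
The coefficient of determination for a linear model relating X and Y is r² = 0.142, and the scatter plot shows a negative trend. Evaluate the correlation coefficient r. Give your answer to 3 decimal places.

-0.377

|r| = √0.142 = 0.377
The association is negative, so r = −0.377.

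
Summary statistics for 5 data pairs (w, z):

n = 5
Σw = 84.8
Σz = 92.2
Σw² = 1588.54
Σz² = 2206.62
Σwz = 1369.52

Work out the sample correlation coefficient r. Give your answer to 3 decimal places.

r = (nΣwz − ΣwΣz) / √[(nΣw² − (Σw)²)(nΣz² − (Σz)²)]
Numerator: 5×1369.52 − 84.8×92.2 = -970.96
Denominator: √[(7942.7 − 7191.04)(11033.1 − 8500.84)] = √[751.66 × 2532.26] = 1379.6371
r = -970.96 / 1379.6371 ≈ -0.704

-0.704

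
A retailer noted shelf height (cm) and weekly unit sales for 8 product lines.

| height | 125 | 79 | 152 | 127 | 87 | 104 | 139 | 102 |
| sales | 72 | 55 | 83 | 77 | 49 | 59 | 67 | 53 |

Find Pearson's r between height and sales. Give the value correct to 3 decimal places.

0.892

n = 8, Σx = 915, Σy = 515, Σx² = 109209, Σy² = 34207, Σxy = 60858
nΣxy − ΣxΣy = 486864 − 471225 = 15639
nΣx² − (Σx)² = 873672 − 837225 = 36447; nΣy² − (Σy)² = 273656 − 265225 = 8431
r = 15639 / √(36447 × 8431) = 15639 / 17529.5367 ≈ 0.892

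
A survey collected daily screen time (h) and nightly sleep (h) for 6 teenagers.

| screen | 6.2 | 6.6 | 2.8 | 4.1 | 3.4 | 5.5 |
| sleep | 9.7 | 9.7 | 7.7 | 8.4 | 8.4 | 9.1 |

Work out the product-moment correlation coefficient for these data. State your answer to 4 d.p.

n = 6, Σx = 28.6, Σy = 53, Σx² = 148.46, Σy² = 471.4, Σxy = 258.77
nΣxy − ΣxΣy = 1552.62 − 1515.8 = 36.82
nΣx² − (Σx)² = 890.76 − 817.96 = 72.8; nΣy² − (Σy)² = 2828.4 − 2809 = 19.4
r = 36.82 / √(72.8 × 19.4) = 36.82 / 37.5808 ≈ 0.9798

0.9798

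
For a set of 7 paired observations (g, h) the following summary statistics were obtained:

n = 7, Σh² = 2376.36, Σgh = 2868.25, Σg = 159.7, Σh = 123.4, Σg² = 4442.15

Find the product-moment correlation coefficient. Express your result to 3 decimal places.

0.132

r = (nΣgh − ΣgΣh) / √[(nΣg² − (Σg)²)(nΣh² − (Σh)²)]
Numerator: 7×2868.25 − 159.7×123.4 = 370.77
Denominator: √[(31095.05 − 25504.09)(16634.52 − 15227.56)] = √[5590.96 × 1406.96] = 2804.6848
r = 370.77 / 2804.6848 ≈ 0.132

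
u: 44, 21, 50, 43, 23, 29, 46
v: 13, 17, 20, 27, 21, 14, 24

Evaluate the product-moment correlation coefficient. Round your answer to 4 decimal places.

n = 7, Σu = 256, Σv = 136, Σu² = 10212, Σv² = 2800, Σuv = 5083
nΣuv − ΣuΣv = 35581 − 34816 = 765
nΣu² − (Σu)² = 71484 − 65536 = 5948; nΣv² − (Σv)² = 19600 − 18496 = 1104
r = 765 / √(5948 × 1104) = 765 / 2562.5362 ≈ 0.2985

0.2985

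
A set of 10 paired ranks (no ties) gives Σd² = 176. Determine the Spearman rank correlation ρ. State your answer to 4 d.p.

ρ = 1 − 6Σd² / [n(n²−1)] = 1 − 6×176 / (10×99)
  = 1 − 1056/990 = 1 − 1.06667 ≈ -0.0667

-0.0667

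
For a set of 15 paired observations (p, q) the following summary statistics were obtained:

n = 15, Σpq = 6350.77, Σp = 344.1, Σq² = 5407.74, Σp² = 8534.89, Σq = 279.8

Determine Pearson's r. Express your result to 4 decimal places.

-0.1951

r = (nΣpq − ΣpΣq) / √[(nΣp² − (Σp)²)(nΣq² − (Σq)²)]
Numerator: 15×6350.77 − 344.1×279.8 = -1017.63
Denominator: √[(128023.35 − 118404.81)(81116.1 − 78288.04)] = √[9618.54 × 2828.06] = 5215.5353
r = -1017.63 / 5215.5353 ≈ -0.1951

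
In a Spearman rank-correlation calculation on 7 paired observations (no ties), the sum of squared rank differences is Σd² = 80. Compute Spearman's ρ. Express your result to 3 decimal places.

ρ = 1 − 6Σd² / [n(n²−1)] = 1 − 6×80 / (7×48)
  = 1 − 480/336 = 1 − 1.4286 ≈ -0.429

-0.429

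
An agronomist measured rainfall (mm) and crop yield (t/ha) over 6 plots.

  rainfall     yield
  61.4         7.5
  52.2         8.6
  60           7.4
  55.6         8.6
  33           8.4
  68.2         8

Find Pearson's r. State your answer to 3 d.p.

-0.502

n = 6, Σx = 330.4, Σy = 48.5, Σx² = 18926.4, Σy² = 393.49, Σxy = 2654.38
nΣxy − ΣxΣy = 15926.28 − 16024.4 = -98.12
nΣx² − (Σx)² = 113558.4 − 109164.16 = 4394.24; nΣy² − (Σy)² = 2360.94 − 2352.25 = 8.69
r = -98.12 / √(4394.24 × 8.69) = -98.12 / 195.4122 ≈ -0.502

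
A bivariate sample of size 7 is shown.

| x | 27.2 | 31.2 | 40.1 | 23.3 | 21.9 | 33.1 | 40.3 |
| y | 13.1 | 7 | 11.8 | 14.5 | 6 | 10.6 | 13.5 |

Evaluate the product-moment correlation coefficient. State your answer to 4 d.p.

0.2700

n = 7, Σx = 217.1, Σy = 76.5, Σx² = 7063.49, Σy² = 900.71, Σxy = 2412.06
nΣxy − ΣxΣy = 16884.42 − 16608.15 = 276.27
nΣx² − (Σx)² = 49444.43 − 47132.41 = 2312.02; nΣy² − (Σy)² = 6304.97 − 5852.25 = 452.72
r = 276.27 / √(2312.02 × 452.72) = 276.27 / 1023.0824 ≈ 0.2700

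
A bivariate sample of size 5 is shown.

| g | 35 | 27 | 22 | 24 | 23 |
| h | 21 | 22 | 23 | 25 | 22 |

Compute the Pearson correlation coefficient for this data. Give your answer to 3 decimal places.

-0.614

n = 5, Σg = 131, Σh = 113, Σg² = 3543, Σh² = 2563, Σgh = 2941
nΣgh − ΣgΣh = 14705 − 14803 = -98
nΣg² − (Σg)² = 17715 − 17161 = 554; nΣh² − (Σh)² = 12815 − 12769 = 46
r = -98 / √(554 × 46) = -98 / 159.6371 ≈ -0.614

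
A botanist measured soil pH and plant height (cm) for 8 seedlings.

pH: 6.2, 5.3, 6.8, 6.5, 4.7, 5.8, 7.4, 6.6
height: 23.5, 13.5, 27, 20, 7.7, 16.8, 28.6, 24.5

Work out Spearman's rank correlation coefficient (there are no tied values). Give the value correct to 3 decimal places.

Rank pH: 4, 2, 7, 5, 1, 3, 8, 6
Rank height: 5, 2, 7, 4, 1, 3, 8, 6
d = rank(pH) − rank(height): -1, 0, 0, 1, 0, 0, 0, 0; Σd² = 2
ρ = 1 − 6Σd² / [n(n²−1)] = 1 − 6×2 / (8×63) = 1 − 12/504 ≈ 0.976

0.976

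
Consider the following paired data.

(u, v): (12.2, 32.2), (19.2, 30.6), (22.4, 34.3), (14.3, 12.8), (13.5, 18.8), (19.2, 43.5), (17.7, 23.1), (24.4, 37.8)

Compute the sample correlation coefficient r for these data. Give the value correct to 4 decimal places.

0.6092

n = 8, Σu = 142.9, Σv = 233.1, Σu² = 2683.27, Σv² = 7521.67, Σuv = 4351.91
nΣuv − ΣuΣv = 34815.28 − 33309.99 = 1505.29
nΣu² − (Σu)² = 21466.16 − 20420.41 = 1045.75; nΣv² − (Σv)² = 60173.36 − 54335.61 = 5837.75
r = 1505.29 / √(1045.75 × 5837.75) = 1505.29 / 2470.7948 ≈ 0.6092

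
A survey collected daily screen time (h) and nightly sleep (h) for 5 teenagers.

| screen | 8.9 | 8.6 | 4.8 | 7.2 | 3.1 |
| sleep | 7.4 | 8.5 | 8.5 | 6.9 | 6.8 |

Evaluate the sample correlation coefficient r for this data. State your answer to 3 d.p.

n = 5, Σx = 32.6, Σy = 38.1, Σx² = 237.66, Σy² = 293.11, Σxy = 250.52
nΣxy − ΣxΣy = 1252.6 − 1242.06 = 10.54
nΣx² − (Σx)² = 1188.3 − 1062.76 = 125.54; nΣy² − (Σy)² = 1465.55 − 1451.61 = 13.94
r = 10.54 / √(125.54 × 13.94) = 10.54 / 41.8333 ≈ 0.252

0.252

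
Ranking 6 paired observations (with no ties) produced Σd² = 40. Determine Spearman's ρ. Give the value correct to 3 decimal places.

ρ = 1 − 6Σd² / [n(n²−1)] = 1 − 6×40 / (6×35)
  = 1 − 240/210 = 1 − 1.1429 ≈ -0.143

-0.143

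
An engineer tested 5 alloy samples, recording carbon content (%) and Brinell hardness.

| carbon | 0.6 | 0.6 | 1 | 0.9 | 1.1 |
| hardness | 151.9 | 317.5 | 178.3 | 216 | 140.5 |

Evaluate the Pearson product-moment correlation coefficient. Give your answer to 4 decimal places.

n = 5, Σx = 4.2, Σy = 1004.2, Σx² = 3.74, Σy² = 222067, Σxy = 808.89
nΣxy − ΣxΣy = 4044.45 − 4217.64 = -173.19
nΣx² − (Σx)² = 18.7 − 17.64 = 1.06; nΣy² − (Σy)² = 1110335 − 1008417.64 = 101917.36
r = -173.19 / √(1.06 × 101917.36) = -173.19 / 328.6828 ≈ -0.5269

-0.5269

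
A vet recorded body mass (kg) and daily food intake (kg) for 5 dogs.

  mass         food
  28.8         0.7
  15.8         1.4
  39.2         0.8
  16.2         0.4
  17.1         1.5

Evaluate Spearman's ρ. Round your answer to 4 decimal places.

Rank mass: 4, 1, 5, 2, 3
Rank food: 2, 4, 3, 1, 5
d = rank(mass) − rank(food): 2, -3, 2, 1, -2; Σd² = 22
ρ = 1 − 6Σd² / [n(n²−1)] = 1 − 6×22 / (5×24) = 1 − 132/120 ≈ -0.1000

-0.1000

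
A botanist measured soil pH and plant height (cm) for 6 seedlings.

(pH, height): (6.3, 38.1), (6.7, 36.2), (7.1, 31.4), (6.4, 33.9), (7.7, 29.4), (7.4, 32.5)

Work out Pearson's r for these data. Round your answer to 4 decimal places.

-0.8633

n = 6, Σx = 41.6, Σy = 201.5, Σx² = 290, Σy² = 6817.83, Σxy = 1389.35
nΣxy − ΣxΣy = 8336.1 − 8382.4 = -46.3
nΣx² − (Σx)² = 1740 − 1730.56 = 9.44; nΣy² − (Σy)² = 40906.98 − 40602.25 = 304.73
r = -46.3 / √(9.44 × 304.73) = -46.3 / 53.6344 ≈ -0.8633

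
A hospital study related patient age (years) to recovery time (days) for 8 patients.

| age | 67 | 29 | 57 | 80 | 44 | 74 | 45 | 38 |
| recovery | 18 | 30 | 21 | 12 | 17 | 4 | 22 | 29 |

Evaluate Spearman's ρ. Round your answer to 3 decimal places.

Rank age: 6, 1, 5, 8, 3, 7, 4, 2
Rank recovery: 4, 8, 5, 2, 3, 1, 6, 7
d = rank(age) − rank(recovery): 2, -7, 0, 6, 0, 6, -2, -5; Σd² = 154
ρ = 1 − 6Σd² / [n(n²−1)] = 1 − 6×154 / (8×63) = 1 − 924/504 ≈ -0.833

-0.833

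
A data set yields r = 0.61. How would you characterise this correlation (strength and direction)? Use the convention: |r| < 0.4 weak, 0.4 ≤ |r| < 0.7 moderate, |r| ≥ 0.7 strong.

r = 0.61 > 0 so the relationship is positive.
|r| = 0.61, which falls in the moderate range.

moderate positive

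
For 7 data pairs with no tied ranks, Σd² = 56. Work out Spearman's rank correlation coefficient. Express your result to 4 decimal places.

ρ = 1 − 6Σd² / [n(n²−1)] = 1 − 6×56 / (7×48)
  = 1 − 336/336 = 1 − 1.00000 ≈ 0.0000

0.0000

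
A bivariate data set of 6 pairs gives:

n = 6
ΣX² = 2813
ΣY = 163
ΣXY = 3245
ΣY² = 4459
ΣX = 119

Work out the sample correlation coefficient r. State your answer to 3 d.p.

r = (nΣXY − ΣXΣY) / √[(nΣX² − (ΣX)²)(nΣY² − (ΣY)²)]
Numerator: 6×3245 − 119×163 = 73
Denominator: √[(16878 − 14161)(26754 − 26569)] = √[2717 × 185] = 708.9746
r = 73 / 708.9746 ≈ 0.103

0.103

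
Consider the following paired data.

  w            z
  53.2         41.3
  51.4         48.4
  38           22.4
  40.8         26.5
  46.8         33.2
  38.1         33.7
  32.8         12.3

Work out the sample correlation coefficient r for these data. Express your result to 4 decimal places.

n = 7, Σw = 301.1, Σz = 217.8, Σw² = 13298.53, Σz² = 7641.48, Σwz = 9858.49
nΣwz − ΣwΣz = 69009.43 − 65579.58 = 3429.85
nΣw² − (Σw)² = 93089.71 − 90661.21 = 2428.5; nΣz² − (Σz)² = 53490.36 − 47436.84 = 6053.52
r = 3429.85 / √(2428.5 × 6053.52) = 3429.85 / 3834.1848 ≈ 0.8945

0.8945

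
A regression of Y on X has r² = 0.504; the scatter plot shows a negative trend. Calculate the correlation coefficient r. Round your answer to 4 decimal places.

-0.7099

|r| = √0.504 = 0.7099
The association is negative, so r = −0.7099.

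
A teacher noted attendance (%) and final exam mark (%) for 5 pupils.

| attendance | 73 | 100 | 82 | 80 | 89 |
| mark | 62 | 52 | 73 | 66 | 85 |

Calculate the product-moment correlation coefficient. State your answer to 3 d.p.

-0.209

n = 5, Σx = 424, Σy = 338, Σx² = 36374, Σy² = 23458, Σxy = 28557
nΣxy − ΣxΣy = 142785 − 143312 = -527
nΣx² − (Σx)² = 181870 − 179776 = 2094; nΣy² − (Σy)² = 117290 − 114244 = 3046
r = -527 / √(2094 × 3046) = -527 / 2525.5344 ≈ -0.209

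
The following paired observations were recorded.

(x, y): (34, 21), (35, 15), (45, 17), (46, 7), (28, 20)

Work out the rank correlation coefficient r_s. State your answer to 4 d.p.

Rank x: 2, 3, 4, 5, 1
Rank y: 5, 2, 3, 1, 4
d = rank(x) − rank(y): -3, 1, 1, 4, -3; Σd² = 36
ρ = 1 − 6Σd² / [n(n²−1)] = 1 − 6×36 / (5×24) = 1 − 216/120 ≈ -0.8000

-0.8000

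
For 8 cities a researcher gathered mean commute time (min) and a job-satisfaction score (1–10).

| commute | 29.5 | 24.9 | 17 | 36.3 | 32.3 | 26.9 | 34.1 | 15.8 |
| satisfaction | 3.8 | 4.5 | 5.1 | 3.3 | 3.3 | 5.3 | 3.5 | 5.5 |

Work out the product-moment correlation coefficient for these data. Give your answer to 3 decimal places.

n = 8, Σx = 216.8, Σy = 34.3, Σx² = 6276.3, Σy² = 153.07, Σxy = 886.05
nΣxy − ΣxΣy = 7088.4 − 7436.24 = -347.84
nΣx² − (Σx)² = 50210.4 − 47002.24 = 3208.16; nΣy² − (Σy)² = 1224.56 − 1176.49 = 48.07
r = -347.84 / √(3208.16 × 48.07) = -347.84 / 392.7038 ≈ -0.886

-0.886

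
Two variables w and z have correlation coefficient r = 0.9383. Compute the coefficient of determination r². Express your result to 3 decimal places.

r² = (0.9383)² = 0.880

0.880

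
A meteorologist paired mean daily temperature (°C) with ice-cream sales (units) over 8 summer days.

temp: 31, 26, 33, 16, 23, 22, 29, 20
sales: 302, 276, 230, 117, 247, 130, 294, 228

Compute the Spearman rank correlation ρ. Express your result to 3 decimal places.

Rank temp: 7, 5, 8, 1, 4, 3, 6, 2
Rank sales: 8, 6, 4, 1, 5, 2, 7, 3
d = rank(temp) − rank(sales): -1, -1, 4, 0, -1, 1, -1, -1; Σd² = 22
ρ = 1 − 6Σd² / [n(n²−1)] = 1 − 6×22 / (8×63) = 1 − 132/504 ≈ 0.738

0.738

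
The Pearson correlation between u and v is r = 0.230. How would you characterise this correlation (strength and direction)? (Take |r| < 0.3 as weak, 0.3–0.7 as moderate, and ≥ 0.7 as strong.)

weak positive

r = 0.230 > 0 so the relationship is positive.
|r| = 0.230, which falls in the weak range.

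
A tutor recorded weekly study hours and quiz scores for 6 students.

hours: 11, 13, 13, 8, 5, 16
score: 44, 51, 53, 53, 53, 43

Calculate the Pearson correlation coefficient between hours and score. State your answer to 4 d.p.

-0.5790

n = 6, Σx = 66, Σy = 297, Σx² = 804, Σy² = 14813, Σxy = 3213
nΣxy − ΣxΣy = 19278 − 19602 = -324
nΣx² − (Σx)² = 4824 − 4356 = 468; nΣy² − (Σy)² = 88878 − 88209 = 669
r = -324 / √(468 × 669) = -324 / 559.5462 ≈ -0.5790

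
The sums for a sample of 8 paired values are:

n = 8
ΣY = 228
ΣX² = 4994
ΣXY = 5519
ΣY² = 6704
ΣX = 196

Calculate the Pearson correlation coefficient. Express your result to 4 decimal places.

r = (nΣXY − ΣXΣY) / √[(nΣX² − (ΣX)²)(nΣY² − (ΣY)²)]
Numerator: 8×5519 − 196×228 = -536
Denominator: √[(39952 − 38416)(53632 − 51984)] = √[1536 × 1648] = 1591.0148
r = -536 / 1591.0148 ≈ -0.3369

-0.3369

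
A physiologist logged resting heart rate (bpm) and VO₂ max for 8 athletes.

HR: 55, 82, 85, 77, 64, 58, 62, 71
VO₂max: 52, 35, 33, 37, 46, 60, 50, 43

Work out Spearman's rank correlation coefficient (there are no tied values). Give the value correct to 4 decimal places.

Rank HR: 1, 7, 8, 6, 4, 2, 3, 5
Rank VO₂max: 7, 2, 1, 3, 5, 8, 6, 4
d = rank(HR) − rank(VO₂max): -6, 5, 7, 3, -1, -6, -3, 1; Σd² = 166
ρ = 1 − 6Σd² / [n(n²−1)] = 1 − 6×166 / (8×63) = 1 − 996/504 ≈ -0.9762

-0.9762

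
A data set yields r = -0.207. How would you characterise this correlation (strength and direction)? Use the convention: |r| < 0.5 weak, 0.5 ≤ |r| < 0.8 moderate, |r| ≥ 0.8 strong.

weak negative

r = -0.207 < 0 so the relationship is negative.
|r| = 0.207, which falls in the weak range.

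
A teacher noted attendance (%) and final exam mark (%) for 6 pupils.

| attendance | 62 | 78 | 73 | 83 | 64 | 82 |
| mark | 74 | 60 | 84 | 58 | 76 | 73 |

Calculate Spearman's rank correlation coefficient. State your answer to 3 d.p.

Rank attendance: 1, 4, 3, 6, 2, 5
Rank mark: 4, 2, 6, 1, 5, 3
d = rank(attendance) − rank(mark): -3, 2, -3, 5, -3, 2; Σd² = 60
ρ = 1 − 6Σd² / [n(n²−1)] = 1 − 6×60 / (6×35) = 1 − 360/210 ≈ -0.714

-0.714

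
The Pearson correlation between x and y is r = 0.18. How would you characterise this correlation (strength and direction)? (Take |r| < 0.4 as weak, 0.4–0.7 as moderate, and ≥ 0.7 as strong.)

weak positive

r = 0.18 > 0 so the relationship is positive.
|r| = 0.18, which falls in the weak range.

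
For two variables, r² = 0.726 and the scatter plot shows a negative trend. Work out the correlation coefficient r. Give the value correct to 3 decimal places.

-0.852

|r| = √0.726 = 0.852
The association is negative, so r = −0.852.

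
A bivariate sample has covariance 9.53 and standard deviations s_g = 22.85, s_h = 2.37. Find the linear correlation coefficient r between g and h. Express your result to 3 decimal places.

r = Cov(g,h) / (s_g · s_h) = 9.53 / (22.85 × 2.37)
  = 9.53 / 54.1545 ≈ 0.176

0.176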